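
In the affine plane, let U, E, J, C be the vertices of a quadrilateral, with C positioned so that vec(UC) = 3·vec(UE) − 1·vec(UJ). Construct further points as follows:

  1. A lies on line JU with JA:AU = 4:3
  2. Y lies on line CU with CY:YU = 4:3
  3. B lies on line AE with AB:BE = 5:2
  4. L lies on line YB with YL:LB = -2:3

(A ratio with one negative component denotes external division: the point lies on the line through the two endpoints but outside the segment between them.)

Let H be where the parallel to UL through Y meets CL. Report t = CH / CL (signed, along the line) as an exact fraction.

t = 4/7

Work in coordinates with U = (0, 0), E = (1, 0), J = (0, 1), C = (3, -1).
1. A lies on line JU with JA:AU = 4:3 ⇒ A = (0, 3/7)
2. Y lies on line CU with CY:YU = 4:3 ⇒ Y = (9/7, -3/7)
3. B lies on line AE with AB:BE = 5:2 ⇒ B = (5/7, 6/49)
4. L lies on line YB with YL:LB = -2:3 ⇒ L = (17/7, -75/49)
through Y parallel to UL: direction (17/7, -75/49); meets CL at H = (131/49, -447/343)
H = C + t·(L−C) with t = 4/7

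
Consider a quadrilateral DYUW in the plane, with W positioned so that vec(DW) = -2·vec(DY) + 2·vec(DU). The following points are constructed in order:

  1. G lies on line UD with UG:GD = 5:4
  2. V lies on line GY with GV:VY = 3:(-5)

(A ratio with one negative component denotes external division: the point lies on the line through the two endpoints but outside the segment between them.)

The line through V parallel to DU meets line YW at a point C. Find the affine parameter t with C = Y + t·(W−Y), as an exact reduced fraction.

t = 5/6

Work in coordinates with D = (0, 0), Y = (1, 0), U = (0, 1), W = (-2, 2).
1. G lies on line UD with UG:GD = 5:4 ⇒ G = (0, 4/9)
2. V lies on line GY with GV:VY = 3:(-5) ⇒ V = (-3/2, 10/9)
through V parallel to DU: direction (0, 1); meets YW at C = (-3/2, 5/3)
C = Y + t·(W−Y) with t = 5/6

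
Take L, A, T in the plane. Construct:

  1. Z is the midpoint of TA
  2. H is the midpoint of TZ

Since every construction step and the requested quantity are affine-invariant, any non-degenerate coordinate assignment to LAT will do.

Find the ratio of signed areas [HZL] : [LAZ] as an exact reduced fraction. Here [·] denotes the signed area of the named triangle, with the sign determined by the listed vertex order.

[HZL]:[LAZ] = -1/2

Work in coordinates with L = (0, 0), A = (1, 0), T = (0, 1).
1. Z is the midpoint of TA ⇒ Z = (1/2, 1/2)
2. H is the midpoint of TZ ⇒ H = (1/4, 3/4)
2·[HZL] = -1/4, 2·[LAZ] = 1/2
[HZL]:[LAZ] = -1/4:1/2 = -1/2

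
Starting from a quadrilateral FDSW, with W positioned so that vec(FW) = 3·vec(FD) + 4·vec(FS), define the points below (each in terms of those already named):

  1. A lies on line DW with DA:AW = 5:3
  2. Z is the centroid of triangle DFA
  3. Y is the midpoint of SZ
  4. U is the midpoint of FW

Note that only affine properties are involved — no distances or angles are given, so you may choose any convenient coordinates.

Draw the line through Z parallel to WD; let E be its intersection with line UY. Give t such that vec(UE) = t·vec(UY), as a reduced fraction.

Work in coordinates with F = (0, 0), D = (1, 0), S = (0, 1), W = (3, 4).
1. A lies on line DW with DA:AW = 5:3 ⇒ A = (9/4, 5/2)
2. Z is the centroid of triangle DFA ⇒ Z = (13/12, 5/6)
3. Y is the midpoint of SZ ⇒ Y = (13/24, 11/12)
4. U is the midpoint of FW ⇒ U = (3/2, 2)
through Z parallel to WD: direction (-2, -4); meets UY at E = (113/60, 73/30)
E = U + t·(Y−U) with t = -2/5

t = -2/5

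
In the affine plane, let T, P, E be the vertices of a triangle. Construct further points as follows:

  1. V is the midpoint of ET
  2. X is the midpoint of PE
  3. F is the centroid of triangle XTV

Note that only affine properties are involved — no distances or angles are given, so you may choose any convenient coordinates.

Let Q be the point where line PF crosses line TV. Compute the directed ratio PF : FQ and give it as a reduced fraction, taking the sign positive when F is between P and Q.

Set T = (0, 0), P = (1, 0), E = (0, 1); any affine frame gives the same invariant.
1. V is the midpoint of ET ⇒ V = (0, 1/2)
2. X is the midpoint of PE ⇒ X = (1/2, 1/2)
3. F is the centroid of triangle XTV ⇒ F = (1/6, 1/3)
line PF meets TV at Q = (0, 2/5)
F = P + t·(Q−P) with t = 5/6, so PF:FQ = 5/6:1/6

PF:FQ = 5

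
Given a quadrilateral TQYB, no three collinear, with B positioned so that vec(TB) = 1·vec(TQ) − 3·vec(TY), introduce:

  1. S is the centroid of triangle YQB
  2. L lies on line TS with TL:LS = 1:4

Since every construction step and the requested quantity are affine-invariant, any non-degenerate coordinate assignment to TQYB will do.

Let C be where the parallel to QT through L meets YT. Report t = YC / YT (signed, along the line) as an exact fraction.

Set T = (0, 0), Q = (1, 0), Y = (0, 1), B = (1, -3); any affine frame gives the same invariant.
1. S is the centroid of triangle YQB ⇒ S = (2/3, -2/3)
2. L lies on line TS with TL:LS = 1:4 ⇒ L = (2/15, -2/15)
through L parallel to QT: direction (-1, 0); meets YT at C = (0, -2/15)
C = Y + t·(T−Y) with t = 17/15

t = 17/15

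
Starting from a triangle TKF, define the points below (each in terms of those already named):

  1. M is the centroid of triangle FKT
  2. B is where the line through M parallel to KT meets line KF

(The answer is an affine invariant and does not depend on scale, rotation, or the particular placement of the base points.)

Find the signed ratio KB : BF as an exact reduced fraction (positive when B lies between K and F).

KB:BF = 1/2

Set T = (0, 0), K = (1, 0), F = (0, 1); any affine frame gives the same invariant.
1. M is the centroid of triangle FKT ⇒ M = (1/3, 1/3)
2. B is where the line through M parallel to KT meets line KF ⇒ B = (2/3, 1/3)
B = K + t·(F−K) with t = 1/3, so KB:BF = t:(1−t) = 1/3:2/3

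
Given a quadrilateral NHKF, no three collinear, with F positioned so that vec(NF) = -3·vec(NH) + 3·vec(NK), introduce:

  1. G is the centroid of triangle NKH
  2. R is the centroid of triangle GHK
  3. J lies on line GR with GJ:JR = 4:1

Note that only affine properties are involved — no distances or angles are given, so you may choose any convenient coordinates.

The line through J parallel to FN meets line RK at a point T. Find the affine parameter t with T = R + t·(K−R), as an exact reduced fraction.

t = -2/5

Work in coordinates with N = (0, 0), H = (1, 0), K = (0, 1), F = (-3, 3).
1. G is the centroid of triangle NKH ⇒ G = (1/3, 1/3)
2. R is the centroid of triangle GHK ⇒ R = (4/9, 4/9)
3. J lies on line GR with GJ:JR = 4:1 ⇒ J = (19/45, 19/45)
through J parallel to FN: direction (3, -3); meets RK at T = (28/45, 2/9)
T = R + t·(K−R) with t = -2/5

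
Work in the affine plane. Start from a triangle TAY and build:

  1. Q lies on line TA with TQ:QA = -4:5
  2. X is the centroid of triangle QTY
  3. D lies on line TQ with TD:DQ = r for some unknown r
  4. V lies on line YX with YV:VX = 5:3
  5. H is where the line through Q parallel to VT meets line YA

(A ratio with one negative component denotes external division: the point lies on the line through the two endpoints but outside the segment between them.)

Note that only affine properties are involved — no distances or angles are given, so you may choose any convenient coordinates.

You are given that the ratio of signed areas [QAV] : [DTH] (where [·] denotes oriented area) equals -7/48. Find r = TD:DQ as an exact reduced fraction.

Set T = (0, 0), A = (1, 0), Y = (0, 1); any affine frame gives the same invariant.
1. Q lies on line TA with TQ:QA = -4:5 ⇒ Q = (-4, 0)
2. X is the centroid of triangle QTY ⇒ X = (-4/3, 1/3)
3. With TD:DQ = r, write λ = r/(r+1) so D = T + λ·(Q−T); D is affine-linear in λ
4. V lies on line YX with YV:VX = 5:3 ⇒ V = (-5/6, 7/12)
5. H is where the line through Q parallel to VT meets line YA ⇒ H = (38/3, -35/3)
Every point depending on D is an affine combination of D and λ-independent points, so each such coordinate is linear in λ; the λ² term in each signed area is a multiple of (Q−T)×(Q−T) = 0, so 2·[QAV] and 2·[DTH] are each linear in λ. Evaluating at λ=0 and λ=1:
  2·[QAV] = 35/12,   2·[DTH] = -140/3·λ
So [QAV]:[DTH] = (35/12) / (-140/3·λ). Setting this equal to -7/48:
  35/12 = -7/48·(-140/3·λ)  ⇒  λ = 3/7
Then r = λ/(1−λ) = (3/7)/(4/7) = 3/4. Check: with r = 3/4, D = (-12/7, 0) and [QAV]:[DTH] = -7/48 as required.

r = 3/4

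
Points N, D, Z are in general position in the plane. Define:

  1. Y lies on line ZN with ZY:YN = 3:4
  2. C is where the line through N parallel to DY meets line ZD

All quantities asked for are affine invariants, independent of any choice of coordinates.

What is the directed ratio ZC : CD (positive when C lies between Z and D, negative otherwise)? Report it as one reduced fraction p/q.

ZC:CD = -7/4

Set N = (0, 0), D = (1, 0), Z = (0, 1); any affine frame gives the same invariant.
1. Y lies on line ZN with ZY:YN = 3:4 ⇒ Y = (0, 4/7)
2. C is where the line through N parallel to DY meets line ZD ⇒ C = (7/3, -4/3)
C = Z + t·(D−Z) with t = 7/3, so ZC:CD = t:(1−t) = 7/3:-4/3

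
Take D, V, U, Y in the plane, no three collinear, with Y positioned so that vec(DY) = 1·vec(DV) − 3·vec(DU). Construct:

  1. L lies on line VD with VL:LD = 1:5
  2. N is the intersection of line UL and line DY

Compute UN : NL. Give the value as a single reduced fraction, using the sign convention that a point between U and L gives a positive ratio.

UN:NL = -2/5

Choose coordinates D = (0, 0), V = (1, 0), U = (0, 1), Y = (1, -3).
1. L lies on line VD with VL:LD = 1:5 ⇒ L = (5/6, 0)
2. N is the intersection of line UL and line DY ⇒ N = (-5/9, 5/3)
N = U + t·(L−U) with t = -2/3, so UN:NL = t:(1−t) = -2/3:5/3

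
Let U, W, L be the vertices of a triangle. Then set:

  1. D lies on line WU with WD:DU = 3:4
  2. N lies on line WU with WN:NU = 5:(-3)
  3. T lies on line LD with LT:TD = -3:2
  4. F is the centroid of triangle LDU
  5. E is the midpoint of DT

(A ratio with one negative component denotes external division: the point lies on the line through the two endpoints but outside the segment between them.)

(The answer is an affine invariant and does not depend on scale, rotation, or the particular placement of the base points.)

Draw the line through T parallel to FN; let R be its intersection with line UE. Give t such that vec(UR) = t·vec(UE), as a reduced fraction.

Choose coordinates U = (0, 0), W = (1, 0), L = (0, 1).
1. D lies on line WU with WD:DU = 3:4 ⇒ D = (4/7, 0)
2. N lies on line WU with WN:NU = 5:(-3) ⇒ N = (-3/2, 0)
3. T lies on line LD with LT:TD = -3:2 ⇒ T = (12/7, -2)
4. F is the centroid of triangle LDU ⇒ F = (4/21, 1/3)
5. E is the midpoint of DT ⇒ E = (8/7, -1)
through T parallel to FN: direction (-71/42, -1/3); meets UE at R = (1328/609, -166/87)
R = U + t·(E−U) with t = 166/87

t = 166/87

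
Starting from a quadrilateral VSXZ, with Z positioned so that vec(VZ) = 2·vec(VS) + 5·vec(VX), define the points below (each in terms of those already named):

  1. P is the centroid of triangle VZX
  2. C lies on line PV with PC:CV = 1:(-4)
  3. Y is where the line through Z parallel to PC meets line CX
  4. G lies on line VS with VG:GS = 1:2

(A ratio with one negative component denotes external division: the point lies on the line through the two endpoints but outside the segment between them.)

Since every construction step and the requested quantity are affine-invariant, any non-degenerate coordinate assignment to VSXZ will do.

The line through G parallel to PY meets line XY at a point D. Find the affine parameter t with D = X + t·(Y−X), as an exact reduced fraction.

Set V = (0, 0), S = (1, 0), X = (0, 1), Z = (2, 5); any affine frame gives the same invariant.
1. P is the centroid of triangle VZX ⇒ P = (2/3, 2)
2. C lies on line PV with PC:CV = 1:(-4) ⇒ C = (8/9, 8/3)
3. Y is where the line through Z parallel to PC meets line CX ⇒ Y = (16/9, 13/3)
4. G lies on line VS with VG:GS = 1:2 ⇒ G = (1/3, 0)
through G parallel to PY: direction (10/9, 7/3); meets XY at D = (68/9, 91/6)
D = X + t·(Y−X) with t = 17/4

t = 17/4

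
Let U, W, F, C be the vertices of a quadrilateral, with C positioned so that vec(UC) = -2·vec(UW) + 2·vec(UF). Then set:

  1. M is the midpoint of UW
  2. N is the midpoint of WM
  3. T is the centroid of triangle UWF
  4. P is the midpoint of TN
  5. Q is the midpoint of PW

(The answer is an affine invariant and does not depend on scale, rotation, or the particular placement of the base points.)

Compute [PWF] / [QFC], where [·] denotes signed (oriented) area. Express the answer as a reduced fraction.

Choose coordinates U = (0, 0), W = (1, 0), F = (0, 1), C = (-2, 2).
1. M is the midpoint of UW ⇒ M = (1/2, 0)
2. N is the midpoint of WM ⇒ N = (3/4, 0)
3. T is the centroid of triangle UWF ⇒ T = (1/3, 1/3)
4. P is the midpoint of TN ⇒ P = (13/24, 1/6)
5. Q is the midpoint of PW ⇒ Q = (37/48, 1/12)
2·[PWF] = 7/24, 2·[QFC] = 17/16
[PWF]:[QFC] = 7/24:17/16 = 14/51

[PWF]:[QFC] = 14/51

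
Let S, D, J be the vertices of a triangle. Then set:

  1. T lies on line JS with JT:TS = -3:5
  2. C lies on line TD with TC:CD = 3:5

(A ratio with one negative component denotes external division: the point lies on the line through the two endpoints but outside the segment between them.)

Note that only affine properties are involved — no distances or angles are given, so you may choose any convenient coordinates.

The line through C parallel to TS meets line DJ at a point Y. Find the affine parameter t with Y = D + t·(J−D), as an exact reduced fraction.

Work in coordinates with S = (0, 0), D = (1, 0), J = (0, 1).
1. T lies on line JS with JT:TS = -3:5 ⇒ T = (0, 5/2)
2. C lies on line TD with TC:CD = 3:5 ⇒ C = (3/8, 25/16)
through C parallel to TS: direction (0, -5/2); meets DJ at Y = (3/8, 5/8)
Y = D + t·(J−D) with t = 5/8

t = 5/8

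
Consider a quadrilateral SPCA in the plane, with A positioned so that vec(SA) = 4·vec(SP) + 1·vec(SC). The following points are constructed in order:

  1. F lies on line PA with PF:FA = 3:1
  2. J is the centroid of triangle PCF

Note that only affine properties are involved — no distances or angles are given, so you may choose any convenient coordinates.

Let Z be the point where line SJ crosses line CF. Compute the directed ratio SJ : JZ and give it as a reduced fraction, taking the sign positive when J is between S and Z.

SJ:JZ = 9/4

Set S = (0, 0), P = (1, 0), C = (0, 1), A = (4, 1); any affine frame gives the same invariant.
1. F lies on line PA with PF:FA = 3:1 ⇒ F = (13/4, 3/4)
2. J is the centroid of triangle PCF ⇒ J = (17/12, 7/12)
line SJ meets CF at Z = (221/108, 91/108)
J = S + t·(Z−S) with t = 9/13, so SJ:JZ = 9/13:4/13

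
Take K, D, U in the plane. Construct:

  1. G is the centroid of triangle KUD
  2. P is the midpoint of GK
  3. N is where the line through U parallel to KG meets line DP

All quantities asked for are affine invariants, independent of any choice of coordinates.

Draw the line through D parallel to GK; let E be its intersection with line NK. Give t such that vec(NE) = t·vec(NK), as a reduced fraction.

Set K = (0, 0), D = (1, 0), U = (0, 1); any affine frame gives the same invariant.
1. G is the centroid of triangle KUD ⇒ G = (1/3, 1/3)
2. P is the midpoint of GK ⇒ P = (1/6, 1/6)
3. N is where the line through U parallel to KG meets line DP ⇒ N = (-2/3, 1/3)
through D parallel to GK: direction (-1/3, -1/3); meets NK at E = (2/3, -1/3)
E = N + t·(K−N) with t = 2

t = 2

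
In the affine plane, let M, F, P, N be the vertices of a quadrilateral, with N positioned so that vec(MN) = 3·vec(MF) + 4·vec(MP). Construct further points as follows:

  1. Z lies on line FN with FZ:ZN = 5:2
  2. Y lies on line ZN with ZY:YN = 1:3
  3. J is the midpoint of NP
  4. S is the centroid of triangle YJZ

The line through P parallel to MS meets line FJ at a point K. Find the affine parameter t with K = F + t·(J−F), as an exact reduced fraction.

t = 5/4

Set M = (0, 0), F = (1, 0), P = (0, 1), N = (3, 4); any affine frame gives the same invariant.
1. Z lies on line FN with FZ:ZN = 5:2 ⇒ Z = (17/7, 20/7)
2. Y lies on line ZN with ZY:YN = 1:3 ⇒ Y = (18/7, 22/7)
3. J is the midpoint of NP ⇒ J = (3/2, 5/2)
4. S is the centroid of triangle YJZ ⇒ S = (13/6, 17/6)
through P parallel to MS: direction (13/6, 17/6); meets FJ at K = (13/8, 25/8)
K = F + t·(J−F) with t = 5/4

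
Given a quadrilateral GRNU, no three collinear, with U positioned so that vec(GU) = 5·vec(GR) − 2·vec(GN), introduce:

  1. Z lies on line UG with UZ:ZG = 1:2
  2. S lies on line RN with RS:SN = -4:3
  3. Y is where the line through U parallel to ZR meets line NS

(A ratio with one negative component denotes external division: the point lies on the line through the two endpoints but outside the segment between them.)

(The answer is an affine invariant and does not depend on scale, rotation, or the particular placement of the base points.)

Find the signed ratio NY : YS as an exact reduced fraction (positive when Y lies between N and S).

Work in coordinates with G = (0, 0), R = (1, 0), N = (0, 1), U = (5, -2).
1. Z lies on line UG with UZ:ZG = 1:2 ⇒ Z = (10/3, -4/3)
2. S lies on line RN with RS:SN = -4:3 ⇒ S = (-3, 4)
3. Y is where the line through U parallel to ZR meets line NS ⇒ Y = (1/3, 2/3)
Y = N + t·(S−N) with t = -1/9, so NY:YS = t:(1−t) = -1/9:10/9

NY:YS = -1/10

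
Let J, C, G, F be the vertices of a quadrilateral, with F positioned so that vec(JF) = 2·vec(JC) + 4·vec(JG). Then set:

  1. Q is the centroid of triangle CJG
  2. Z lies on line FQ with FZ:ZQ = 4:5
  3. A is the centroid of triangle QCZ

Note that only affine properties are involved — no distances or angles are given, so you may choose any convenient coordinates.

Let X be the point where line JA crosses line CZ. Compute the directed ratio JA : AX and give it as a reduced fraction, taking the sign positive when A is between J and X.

Choose coordinates J = (0, 0), C = (1, 0), G = (0, 1), F = (2, 4).
1. Q is the centroid of triangle CJG ⇒ Q = (1/3, 1/3)
2. Z lies on line FQ with FZ:ZQ = 4:5 ⇒ Z = (34/27, 64/27)
3. A is the centroid of triangle QCZ ⇒ A = (70/81, 73/81)
line JA meets CZ at X = (640/567, 4672/3969)
A = J + t·(X−J) with t = 49/64, so JA:AX = 49/64:15/64

JA:AX = 49/15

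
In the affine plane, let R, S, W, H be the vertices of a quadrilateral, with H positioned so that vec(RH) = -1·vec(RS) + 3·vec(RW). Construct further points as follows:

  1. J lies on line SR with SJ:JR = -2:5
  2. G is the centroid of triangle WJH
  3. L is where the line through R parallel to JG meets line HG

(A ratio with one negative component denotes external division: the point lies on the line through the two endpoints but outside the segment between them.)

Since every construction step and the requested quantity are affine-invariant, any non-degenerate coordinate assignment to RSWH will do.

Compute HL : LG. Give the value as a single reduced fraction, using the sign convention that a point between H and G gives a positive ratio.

HL:LG = -27/20

Assign R = (0, 0), S = (1, 0), W = (0, 1), H = (-1, 3) — the answer is frame-independent, so this choice is without loss of generality.
1. J lies on line SR with SJ:JR = -2:5 ⇒ J = (5/3, 0)
2. G is the centroid of triangle WJH ⇒ G = (2/9, 4/3)
3. L is where the line through R parallel to JG meets line HG ⇒ L = (26/7, -24/7)
L = H + t·(G−H) with t = 27/7, so HL:LG = t:(1−t) = 27/7:-20/7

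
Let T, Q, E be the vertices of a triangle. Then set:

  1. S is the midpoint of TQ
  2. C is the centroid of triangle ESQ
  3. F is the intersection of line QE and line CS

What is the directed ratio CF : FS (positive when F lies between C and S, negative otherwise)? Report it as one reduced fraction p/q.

Assign T = (0, 0), Q = (1, 0), E = (0, 1) — the answer is frame-independent, so this choice is without loss of generality.
1. S is the midpoint of TQ ⇒ S = (1/2, 0)
2. C is the centroid of triangle ESQ ⇒ C = (1/2, 1/3)
3. F is the intersection of line QE and line CS ⇒ F = (1/2, 1/2)
F = C + t·(S−C) with t = -1/2, so CF:FS = t:(1−t) = -1/2:3/2

CF:FS = -1/3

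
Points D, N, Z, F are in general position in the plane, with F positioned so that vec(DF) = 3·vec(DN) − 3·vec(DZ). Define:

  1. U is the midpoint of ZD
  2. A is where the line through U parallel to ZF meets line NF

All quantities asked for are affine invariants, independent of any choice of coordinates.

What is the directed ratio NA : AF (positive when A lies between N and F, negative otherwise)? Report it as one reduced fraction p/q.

Set D = (0, 0), N = (1, 0), Z = (0, 1), F = (3, -3); any affine frame gives the same invariant.
1. U is the midpoint of ZD ⇒ U = (0, 1/2)
2. A is where the line through U parallel to ZF meets line NF ⇒ A = (6, -15/2)
A = N + t·(F−N) with t = 5/2, so NA:AF = t:(1−t) = 5/2:-3/2

NA:AF = -5/3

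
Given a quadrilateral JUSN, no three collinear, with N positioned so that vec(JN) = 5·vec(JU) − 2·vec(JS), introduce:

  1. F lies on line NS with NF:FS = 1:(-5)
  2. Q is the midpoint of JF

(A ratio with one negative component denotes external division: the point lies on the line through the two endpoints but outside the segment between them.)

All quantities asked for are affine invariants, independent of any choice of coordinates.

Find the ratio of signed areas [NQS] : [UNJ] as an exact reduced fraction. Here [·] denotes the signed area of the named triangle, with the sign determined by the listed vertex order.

Work in coordinates with J = (0, 0), U = (1, 0), S = (0, 1), N = (5, -2).
1. F lies on line NS with NF:FS = 1:(-5) ⇒ F = (25/4, -11/4)
2. Q is the midpoint of JF ⇒ Q = (25/8, -11/8)
2·[NQS] = -5/2, 2·[UNJ] = -2
[NQS]:[UNJ] = -5/2:-2 = 5/4

[NQS]:[UNJ] = 5/4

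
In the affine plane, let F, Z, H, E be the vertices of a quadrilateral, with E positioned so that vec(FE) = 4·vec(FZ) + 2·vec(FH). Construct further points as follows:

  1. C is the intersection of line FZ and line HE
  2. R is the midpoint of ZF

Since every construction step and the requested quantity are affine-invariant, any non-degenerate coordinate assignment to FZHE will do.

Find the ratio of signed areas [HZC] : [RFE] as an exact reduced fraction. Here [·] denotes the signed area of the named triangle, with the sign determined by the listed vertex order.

[HZC]:[RFE] = 5

Set F = (0, 0), Z = (1, 0), H = (0, 1), E = (4, 2); any affine frame gives the same invariant.
1. C is the intersection of line FZ and line HE ⇒ C = (-4, 0)
2. R is the midpoint of ZF ⇒ R = (1/2, 0)
2·[HZC] = -5, 2·[RFE] = -1
[HZC]:[RFE] = -5:-1 = 5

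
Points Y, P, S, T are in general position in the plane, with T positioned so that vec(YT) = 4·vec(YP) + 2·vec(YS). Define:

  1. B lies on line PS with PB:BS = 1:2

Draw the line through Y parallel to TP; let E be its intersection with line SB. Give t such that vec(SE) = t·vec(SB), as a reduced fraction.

t = 9/10

Set Y = (0, 0), P = (1, 0), S = (0, 1), T = (4, 2); any affine frame gives the same invariant.
1. B lies on line PS with PB:BS = 1:2 ⇒ B = (2/3, 1/3)
through Y parallel to TP: direction (-3, -2); meets SB at E = (3/5, 2/5)
E = S + t·(B−S) with t = 9/10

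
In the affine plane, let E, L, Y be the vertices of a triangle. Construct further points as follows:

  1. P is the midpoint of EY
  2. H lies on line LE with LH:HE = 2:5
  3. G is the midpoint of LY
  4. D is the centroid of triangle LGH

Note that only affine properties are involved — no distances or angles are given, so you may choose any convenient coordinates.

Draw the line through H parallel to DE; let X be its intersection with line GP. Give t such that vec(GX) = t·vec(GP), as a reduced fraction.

t = -34/7

Work in coordinates with E = (0, 0), L = (1, 0), Y = (0, 1).
1. P is the midpoint of EY ⇒ P = (0, 1/2)
2. H lies on line LE with LH:HE = 2:5 ⇒ H = (5/7, 0)
3. G is the midpoint of LY ⇒ G = (1/2, 1/2)
4. D is the centroid of triangle LGH ⇒ D = (31/42, 1/6)
through H parallel to DE: direction (-31/42, -1/6); meets GP at X = (41/14, 1/2)
X = G + t·(P−G) with t = -34/7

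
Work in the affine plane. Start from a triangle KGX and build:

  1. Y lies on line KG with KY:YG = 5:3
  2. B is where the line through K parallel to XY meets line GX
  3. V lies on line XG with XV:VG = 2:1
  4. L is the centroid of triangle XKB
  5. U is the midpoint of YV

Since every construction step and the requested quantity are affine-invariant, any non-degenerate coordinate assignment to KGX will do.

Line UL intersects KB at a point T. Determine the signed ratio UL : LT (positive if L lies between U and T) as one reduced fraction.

UL:LT = 13/5

Set K = (0, 0), G = (1, 0), X = (0, 1); any affine frame gives the same invariant.
1. Y lies on line KG with KY:YG = 5:3 ⇒ Y = (5/8, 0)
2. B is where the line through K parallel to XY meets line GX ⇒ B = (-5/3, 8/3)
3. V lies on line XG with XV:VG = 2:1 ⇒ V = (2/3, 1/3)
4. L is the centroid of triangle XKB ⇒ L = (-5/9, 11/9)
5. U is the midpoint of YV ⇒ U = (31/48, 1/6)
line UL meets KB at T = (-635/624, 127/78)
L = U + t·(T−U) with t = 13/18, so UL:LT = 13/18:5/18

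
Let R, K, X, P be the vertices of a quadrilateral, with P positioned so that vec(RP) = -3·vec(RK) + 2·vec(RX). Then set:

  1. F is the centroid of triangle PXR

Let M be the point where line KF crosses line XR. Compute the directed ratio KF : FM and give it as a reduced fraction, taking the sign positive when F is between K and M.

Work in coordinates with R = (0, 0), K = (1, 0), X = (0, 1), P = (-3, 2).
1. F is the centroid of triangle PXR ⇒ F = (-1, 1)
line KF meets XR at M = (0, 1/2)
F = K + t·(M−K) with t = 2, so KF:FM = 2:-1

KF:FM = -2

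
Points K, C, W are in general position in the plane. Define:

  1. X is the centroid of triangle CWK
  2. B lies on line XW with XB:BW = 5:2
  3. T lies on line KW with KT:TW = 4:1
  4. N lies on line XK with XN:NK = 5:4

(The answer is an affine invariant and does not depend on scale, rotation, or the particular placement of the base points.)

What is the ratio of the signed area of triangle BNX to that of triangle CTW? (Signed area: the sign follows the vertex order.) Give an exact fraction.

[BNX]:[CTW] = -125/189

Assign K = (0, 0), C = (1, 0), W = (0, 1) — the answer is frame-independent, so this choice is without loss of generality.
1. X is the centroid of triangle CWK ⇒ X = (1/3, 1/3)
2. B lies on line XW with XB:BW = 5:2 ⇒ B = (2/21, 17/21)
3. T lies on line KW with KT:TW = 4:1 ⇒ T = (0, 4/5)
4. N lies on line XK with XN:NK = 5:4 ⇒ N = (4/27, 4/27)
2·[BNX] = 25/189, 2·[CTW] = -1/5
[BNX]:[CTW] = 25/189:-1/5 = -125/189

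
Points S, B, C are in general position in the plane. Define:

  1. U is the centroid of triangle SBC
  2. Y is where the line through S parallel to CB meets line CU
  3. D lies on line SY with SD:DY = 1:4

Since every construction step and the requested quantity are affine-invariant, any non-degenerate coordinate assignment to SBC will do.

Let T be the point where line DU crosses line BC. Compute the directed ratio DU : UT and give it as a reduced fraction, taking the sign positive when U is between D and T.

DU:UT = 2

Assign S = (0, 0), B = (1, 0), C = (0, 1) — the answer is frame-independent, so this choice is without loss of generality.
1. U is the centroid of triangle SBC ⇒ U = (1/3, 1/3)
2. Y is where the line through S parallel to CB meets line CU ⇒ Y = (1, -1)
3. D lies on line SY with SD:DY = 1:4 ⇒ D = (1/5, -1/5)
line DU meets BC at T = (2/5, 3/5)
U = D + t·(T−D) with t = 2/3, so DU:UT = 2/3:1/3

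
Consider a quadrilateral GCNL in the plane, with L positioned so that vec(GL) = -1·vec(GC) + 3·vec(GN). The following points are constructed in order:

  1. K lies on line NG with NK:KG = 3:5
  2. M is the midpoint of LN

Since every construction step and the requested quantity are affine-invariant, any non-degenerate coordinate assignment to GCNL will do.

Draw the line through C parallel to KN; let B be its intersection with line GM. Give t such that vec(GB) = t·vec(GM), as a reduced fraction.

Choose coordinates G = (0, 0), C = (1, 0), N = (0, 1), L = (-1, 3).
1. K lies on line NG with NK:KG = 3:5 ⇒ K = (0, 5/8)
2. M is the midpoint of LN ⇒ M = (-1/2, 2)
through C parallel to KN: direction (0, 3/8); meets GM at B = (1, -4)
B = G + t·(M−G) with t = -2

t = -2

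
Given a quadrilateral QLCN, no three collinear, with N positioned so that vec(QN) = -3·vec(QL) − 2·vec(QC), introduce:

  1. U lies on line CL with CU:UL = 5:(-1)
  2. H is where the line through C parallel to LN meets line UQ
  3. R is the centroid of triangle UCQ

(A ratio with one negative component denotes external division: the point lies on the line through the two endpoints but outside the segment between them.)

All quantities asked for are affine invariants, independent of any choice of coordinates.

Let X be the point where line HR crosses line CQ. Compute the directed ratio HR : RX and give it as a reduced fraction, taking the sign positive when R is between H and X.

HR:RX = -31/7

Work in coordinates with Q = (0, 0), L = (1, 0), C = (0, 1), N = (-3, -2).
1. U lies on line CL with CU:UL = 5:(-1) ⇒ U = (5/4, -1/4)
2. H is where the line through C parallel to LN meets line UQ ⇒ H = (-10/7, 2/7)
3. R is the centroid of triangle UCQ ⇒ R = (5/12, 1/4)
line HR meets CQ at X = (0, 8/31)
R = H + t·(X−H) with t = 31/24, so HR:RX = 31/24:-7/24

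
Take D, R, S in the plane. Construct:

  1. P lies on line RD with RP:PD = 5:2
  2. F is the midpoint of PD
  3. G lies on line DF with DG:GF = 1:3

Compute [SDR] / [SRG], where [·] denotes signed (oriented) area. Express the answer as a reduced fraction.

[SDR]:[SRG] = -28/27

Choose coordinates D = (0, 0), R = (1, 0), S = (0, 1).
1. P lies on line RD with RP:PD = 5:2 ⇒ P = (2/7, 0)
2. F is the midpoint of PD ⇒ F = (1/7, 0)
3. G lies on line DF with DG:GF = 1:3 ⇒ G = (1/28, 0)
2·[SDR] = 1, 2·[SRG] = -27/28
[SDR]:[SRG] = 1:-27/28 = -28/27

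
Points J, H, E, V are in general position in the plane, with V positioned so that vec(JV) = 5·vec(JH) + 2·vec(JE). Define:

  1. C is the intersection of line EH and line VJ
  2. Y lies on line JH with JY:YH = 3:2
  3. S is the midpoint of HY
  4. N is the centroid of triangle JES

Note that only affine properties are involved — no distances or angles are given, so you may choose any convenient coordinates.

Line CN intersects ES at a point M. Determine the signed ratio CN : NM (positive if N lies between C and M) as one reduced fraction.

Choose coordinates J = (0, 0), H = (1, 0), E = (0, 1), V = (5, 2).
1. C is the intersection of line EH and line VJ ⇒ C = (5/7, 2/7)
2. Y lies on line JH with JY:YH = 3:2 ⇒ Y = (3/5, 0)
3. S is the midpoint of HY ⇒ S = (4/5, 0)
4. N is the centroid of triangle JES ⇒ N = (4/15, 1/3)
line CN meets ES at M = (24/43, 13/43)
N = C + t·(M−C) with t = 43/15, so CN:NM = 43/15:-28/15

CN:NM = -43/28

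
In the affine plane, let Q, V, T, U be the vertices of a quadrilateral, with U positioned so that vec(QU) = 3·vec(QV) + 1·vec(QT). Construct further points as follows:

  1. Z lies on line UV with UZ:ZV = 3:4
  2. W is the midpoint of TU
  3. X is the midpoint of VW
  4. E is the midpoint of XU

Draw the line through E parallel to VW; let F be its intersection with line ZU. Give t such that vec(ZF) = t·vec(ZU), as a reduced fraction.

t = -1/6

Assign Q = (0, 0), V = (1, 0), T = (0, 1), U = (3, 1) — the answer is frame-independent, so this choice is without loss of generality.
1. Z lies on line UV with UZ:ZV = 3:4 ⇒ Z = (15/7, 4/7)
2. W is the midpoint of TU ⇒ W = (3/2, 1)
3. X is the midpoint of VW ⇒ X = (5/4, 1/2)
4. E is the midpoint of XU ⇒ E = (17/8, 3/4)
through E parallel to VW: direction (1/2, 1); meets ZU at F = (2, 1/2)
F = Z + t·(U−Z) with t = -1/6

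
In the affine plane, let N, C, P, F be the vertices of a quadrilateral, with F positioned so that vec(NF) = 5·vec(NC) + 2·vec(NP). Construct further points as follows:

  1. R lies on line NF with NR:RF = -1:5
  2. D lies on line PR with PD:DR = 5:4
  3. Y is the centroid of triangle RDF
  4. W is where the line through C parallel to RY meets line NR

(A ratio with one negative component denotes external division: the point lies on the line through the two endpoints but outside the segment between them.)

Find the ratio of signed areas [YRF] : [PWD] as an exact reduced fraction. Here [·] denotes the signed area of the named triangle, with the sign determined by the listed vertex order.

Assign N = (0, 0), C = (1, 0), P = (0, 1), F = (5, 2) — the answer is frame-independent, so this choice is without loss of generality.
1. R lies on line NF with NR:RF = -1:5 ⇒ R = (-5/4, -1/2)
2. D lies on line PR with PD:DR = 5:4 ⇒ D = (-25/36, 1/6)
3. Y is the centroid of triangle RDF ⇒ Y = (55/54, 5/9)
4. W is where the line through C parallel to RY meets line NR ⇒ W = (57/8, 57/20)
2·[YRF] = 25/27, 2·[PWD] = -335/72
[YRF]:[PWD] = 25/27:-335/72 = -40/201

[YRF]:[PWD] = -40/201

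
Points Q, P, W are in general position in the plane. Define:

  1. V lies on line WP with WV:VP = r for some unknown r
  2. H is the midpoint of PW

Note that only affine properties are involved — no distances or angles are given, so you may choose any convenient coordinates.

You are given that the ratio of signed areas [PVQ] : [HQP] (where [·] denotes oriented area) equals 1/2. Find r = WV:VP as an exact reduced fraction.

r = 3

Assign Q = (0, 0), P = (1, 0), W = (0, 1) — the answer is frame-independent, so this choice is without loss of generality.
1. With WV:VP = r, write λ = r/(r+1) so V = W + λ·(P−W); V is affine-linear in λ
2. H is the midpoint of PW ⇒ H = (1/2, 1/2)
Every point depending on V is an affine combination of V and λ-independent points, so each such coordinate is linear in λ; the λ² term in each signed area is a multiple of (P−W)×(P−W) = 0, so 2·[PVQ] and 2·[HQP] are each linear in λ. Evaluating at λ=0 and λ=1:
  2·[PVQ] = −λ + 1,   2·[HQP] = 1/2
So [PVQ]:[HQP] = (−λ + 1) / (1/2). Setting this equal to 1/2:
  −λ + 1 = 1/2·(1/2)  ⇒  λ = 3/4
Then r = λ/(1−λ) = (3/4)/(1/4) = 3. Check: with r = 3, V = (3/4, 1/4) and [PVQ]:[HQP] = 1/2 as required.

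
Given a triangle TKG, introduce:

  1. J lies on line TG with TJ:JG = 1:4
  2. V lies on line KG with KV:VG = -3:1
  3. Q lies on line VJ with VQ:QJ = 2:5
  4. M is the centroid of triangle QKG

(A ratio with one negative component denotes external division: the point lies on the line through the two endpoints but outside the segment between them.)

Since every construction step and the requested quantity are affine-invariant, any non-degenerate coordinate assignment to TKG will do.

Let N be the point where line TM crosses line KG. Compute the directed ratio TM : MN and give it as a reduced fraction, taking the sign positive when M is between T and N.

TM:MN = 97/8

Choose coordinates T = (0, 0), K = (1, 0), G = (0, 1).
1. J lies on line TG with TJ:JG = 1:4 ⇒ J = (0, 1/5)
2. V lies on line KG with KV:VG = -3:1 ⇒ V = (-1/2, 3/2)
3. Q lies on line VJ with VQ:QJ = 2:5 ⇒ Q = (-5/14, 79/70)
4. M is the centroid of triangle QKG ⇒ M = (3/14, 149/210)
line TM meets KG at N = (45/194, 149/194)
M = T + t·(N−T) with t = 97/105, so TM:MN = 97/105:8/105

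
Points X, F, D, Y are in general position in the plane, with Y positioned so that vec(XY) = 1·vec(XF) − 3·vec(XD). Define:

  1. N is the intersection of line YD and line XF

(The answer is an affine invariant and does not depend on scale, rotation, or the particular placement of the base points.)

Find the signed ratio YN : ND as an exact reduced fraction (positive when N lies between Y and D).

Choose coordinates X = (0, 0), F = (1, 0), D = (0, 1), Y = (1, -3).
1. N is the intersection of line YD and line XF ⇒ N = (1/4, 0)
N = Y + t·(D−Y) with t = 3/4, so YN:ND = t:(1−t) = 3/4:1/4

YN:ND = 3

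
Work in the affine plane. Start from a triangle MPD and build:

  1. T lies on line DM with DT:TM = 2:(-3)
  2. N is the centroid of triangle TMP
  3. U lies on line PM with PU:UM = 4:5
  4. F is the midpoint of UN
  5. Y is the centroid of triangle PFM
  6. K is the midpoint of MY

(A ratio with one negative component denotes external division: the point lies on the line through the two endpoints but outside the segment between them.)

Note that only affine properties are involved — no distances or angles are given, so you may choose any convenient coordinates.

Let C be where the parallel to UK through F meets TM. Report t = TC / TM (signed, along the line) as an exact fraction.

Work in coordinates with M = (0, 0), P = (1, 0), D = (0, 1).
1. T lies on line DM with DT:TM = 2:(-3) ⇒ T = (0, 3)
2. N is the centroid of triangle TMP ⇒ N = (1/3, 1)
3. U lies on line PM with PU:UM = 4:5 ⇒ U = (5/9, 0)
4. F is the midpoint of UN ⇒ F = (4/9, 1/2)
5. Y is the centroid of triangle PFM ⇒ Y = (13/27, 1/6)
6. K is the midpoint of MY ⇒ K = (13/54, 1/12)
through F parallel to UK: direction (-17/54, 1/12); meets TM at C = (0, 21/34)
C = T + t·(M−T) with t = 27/34

t = 27/34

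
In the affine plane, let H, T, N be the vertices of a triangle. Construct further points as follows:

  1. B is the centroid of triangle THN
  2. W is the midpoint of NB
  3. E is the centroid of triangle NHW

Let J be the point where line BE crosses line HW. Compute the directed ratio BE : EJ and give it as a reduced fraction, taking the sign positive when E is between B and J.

Work in coordinates with H = (0, 0), T = (1, 0), N = (0, 1).
1. B is the centroid of triangle THN ⇒ B = (1/3, 1/3)
2. W is the midpoint of NB ⇒ W = (1/6, 2/3)
3. E is the centroid of triangle NHW ⇒ E = (1/18, 5/9)
line BE meets HW at J = (1/8, 1/2)
E = B + t·(J−B) with t = 4/3, so BE:EJ = 4/3:-1/3

BE:EJ = -4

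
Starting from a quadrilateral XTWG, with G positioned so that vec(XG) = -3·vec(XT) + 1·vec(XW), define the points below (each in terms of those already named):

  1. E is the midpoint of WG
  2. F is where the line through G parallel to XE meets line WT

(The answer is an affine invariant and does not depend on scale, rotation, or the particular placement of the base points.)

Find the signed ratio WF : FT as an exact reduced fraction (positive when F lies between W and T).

Assign X = (0, 0), T = (1, 0), W = (0, 1), G = (-3, 1) — the answer is frame-independent, so this choice is without loss of generality.
1. E is the midpoint of WG ⇒ E = (-3/2, 1)
2. F is where the line through G parallel to XE meets line WT ⇒ F = (6, -5)
F = W + t·(T−W) with t = 6, so WF:FT = t:(1−t) = 6:-5

WF:FT = -6/5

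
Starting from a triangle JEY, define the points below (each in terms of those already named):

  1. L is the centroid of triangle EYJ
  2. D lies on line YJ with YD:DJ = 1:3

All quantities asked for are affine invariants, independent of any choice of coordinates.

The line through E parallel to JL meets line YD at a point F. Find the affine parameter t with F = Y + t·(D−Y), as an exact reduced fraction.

Assign J = (0, 0), E = (1, 0), Y = (0, 1) — the answer is frame-independent, so this choice is without loss of generality.
1. L is the centroid of triangle EYJ ⇒ L = (1/3, 1/3)
2. D lies on line YJ with YD:DJ = 1:3 ⇒ D = (0, 3/4)
through E parallel to JL: direction (1/3, 1/3); meets YD at F = (0, -1)
F = Y + t·(D−Y) with t = 8

t = 8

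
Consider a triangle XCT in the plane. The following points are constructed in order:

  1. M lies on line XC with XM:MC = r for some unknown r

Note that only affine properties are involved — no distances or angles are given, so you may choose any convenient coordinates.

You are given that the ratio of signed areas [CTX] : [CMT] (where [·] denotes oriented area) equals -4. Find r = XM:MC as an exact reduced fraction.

Set X = (0, 0), C = (1, 0), T = (0, 1); any affine frame gives the same invariant.
1. With XM:MC = r, write λ = r/(r+1) so M = X + λ·(C−X); M is affine-linear in λ
Every point depending on M is an affine combination of M and λ-independent points, so each such coordinate is linear in λ; the λ² term in each signed area is a multiple of (C−X)×(C−X) = 0, so 2·[CTX] and 2·[CMT] are each linear in λ. Evaluating at λ=0 and λ=1:
  2·[CTX] = 1,   2·[CMT] = λ − 1
So [CTX]:[CMT] = (1) / (λ − 1). Setting this equal to -4:
  1 = -4·(λ − 1)  ⇒  λ = 3/4
Then r = λ/(1−λ) = (3/4)/(1/4) = 3. Check: with r = 3, M = (3/4, 0) and [CTX]:[CMT] = -4 as required.

r = 3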